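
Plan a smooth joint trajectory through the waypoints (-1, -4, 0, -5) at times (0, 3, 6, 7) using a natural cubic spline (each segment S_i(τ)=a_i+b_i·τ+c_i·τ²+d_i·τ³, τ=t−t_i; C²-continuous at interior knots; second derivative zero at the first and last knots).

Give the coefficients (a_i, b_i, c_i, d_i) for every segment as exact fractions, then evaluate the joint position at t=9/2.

  seg 0: a=-1 b=-200/87 c=0 d=113/783
  seg 1: a=-4 b=139/87 c=113/87 d=-362/783
  seg 2: a=0 b=-269/87 c=-83/29 d=83/87
S(9/2) = -7/29

Δ: Δ0=-1, Δ1=4/3, Δ2=-5
row 1: diag=12, rhs=14; c'=1/4, d'=7/6
row 2: denom=8−3·1/4=29/4; d'=(-38−3·7/6)/(29/4)=-166/29
back: M2=-166/29
back: M1=7/6−1/4·-166/29=226/87
M: M0=0, M1=226/87, M2=-166/29, M3=0
seg 0: a=-1, c=M0/2=0, d=(M1−M0)/(6·3)=113/783, b=Δ0−h0·(2M0+M1)/6=-200/87
seg 1: a=-4, c=M1/2=113/87, d=(M2−M1)/(6·3)=-362/783, b=Δ1−h1·(2M1+M2)/6=139/87
seg 2: a=0, c=M2/2=-83/29, d=(M3−M2)/(6·1)=83/87, b=Δ2−h2·(2M2+M3)/6=-269/87
t_q=9/2 → seg 1, τ=3/2; S=-4+139/87·τ+113/87·τ²+-362/783·τ³=-7/29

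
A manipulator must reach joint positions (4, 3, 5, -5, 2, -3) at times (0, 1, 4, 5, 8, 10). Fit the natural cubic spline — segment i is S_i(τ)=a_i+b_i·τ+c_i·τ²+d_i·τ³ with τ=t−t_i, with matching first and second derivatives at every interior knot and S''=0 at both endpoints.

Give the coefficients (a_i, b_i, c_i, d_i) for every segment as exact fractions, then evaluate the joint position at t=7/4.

  seg 0: a=4 b=-14881/7650 c=0 d=7231/7650
  seg 1: a=3 b=3406/3825 c=7231/2550 d=-66791/68850
  seg 2: a=5 b=-63403/7650 c=-22549/3825 d=10667/2550
  seg 3: a=-5 b=-1694/225 c=10181/1530 d=-77269/68850
  seg 4: a=2 b=16027/7650 c=-4394/1275 d=2197/3825
S(7/4) = 264039/54400

Δ: Δ0=-1, Δ1=2/3, Δ2=-10, Δ3=7/3, Δ4=-5/2
row 1: diag=8, rhs=10; c'=3/8, d'=5/4
row 2: denom=8−3·3/8=55/8; d'=(-64−3·5/4)/(55/8)=-542/55
row 3: denom=8−1·8/55=432/55; d'=(74−1·-542/55)/(432/55)=1153/108
row 4: denom=10−3·55/144=425/48; d'=(-29−3·1153/108)/(425/48)=-8788/1275
back: M4=-8788/1275
back: M3=1153/108−55/144·-8788/1275=10181/765
back: M2=-542/55−8/55·10181/765=-45098/3825
back: M1=5/4−3/8·-45098/3825=7231/1275
M: M0=0, M1=7231/1275, M2=-45098/3825, M3=10181/765, M4=-8788/1275, M5=0
seg 0: a=4, c=M0/2=0, d=(M1−M0)/(6·1)=7231/7650, b=Δ0−h0·(2M0+M1)/6=-14881/7650
seg 1: a=3, c=M1/2=7231/2550, d=(M2−M1)/(6·3)=-66791/68850, b=Δ1−h1·(2M1+M2)/6=3406/3825
seg 2: a=5, c=M2/2=-22549/3825, d=(M3−M2)/(6·1)=10667/2550, b=Δ2−h2·(2M2+M3)/6=-63403/7650
seg 3: a=-5, c=M3/2=10181/1530, d=(M4−M3)/(6·3)=-77269/68850, b=Δ3−h3·(2M3+M4)/6=-1694/225
seg 4: a=2, c=M4/2=-4394/1275, d=(M5−M4)/(6·2)=2197/3825, b=Δ4−h4·(2M4+M5)/6=16027/7650
t_q=7/4 → seg 1, τ=3/4; S=3+3406/3825·τ+7231/2550·τ²+-66791/68850·τ³=264039/54400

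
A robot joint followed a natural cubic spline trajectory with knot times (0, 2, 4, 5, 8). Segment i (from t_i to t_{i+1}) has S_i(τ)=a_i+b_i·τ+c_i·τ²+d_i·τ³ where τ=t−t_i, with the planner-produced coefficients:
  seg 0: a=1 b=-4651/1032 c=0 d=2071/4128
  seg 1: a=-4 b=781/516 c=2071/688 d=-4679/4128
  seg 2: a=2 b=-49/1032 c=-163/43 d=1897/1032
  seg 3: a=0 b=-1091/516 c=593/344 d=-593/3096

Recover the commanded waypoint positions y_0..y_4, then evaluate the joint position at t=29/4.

y_0=1 y_1=-4 y_2=2 y_3=0 y_4=4
S(29/4) = 39363/22016

y_0 = S_0(0) = a_0 = 1
y_1 = S_1(0) = a_1 = -4
y_2 = S_2(0) = a_2 = 2
y_3 = S_3(0) = a_3 = 0
y_4 = S_3(3) = 4
t_q=29/4 is in segment 3 (τ=9/4); S_3(τ)=39363/22016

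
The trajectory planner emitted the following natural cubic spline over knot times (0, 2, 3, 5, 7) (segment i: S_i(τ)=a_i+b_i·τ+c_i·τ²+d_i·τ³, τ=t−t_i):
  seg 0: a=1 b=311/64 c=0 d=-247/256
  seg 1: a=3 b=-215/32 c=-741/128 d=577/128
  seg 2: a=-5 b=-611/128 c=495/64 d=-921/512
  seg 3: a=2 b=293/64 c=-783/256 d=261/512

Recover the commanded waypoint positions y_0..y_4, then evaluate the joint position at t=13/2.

y_0=1 y_1=3 y_2=-5 y_3=2 y_4=3
S(13/2) = 15179/4096

y_0 = S_0(0) = a_0 = 1
y_1 = S_1(0) = a_1 = 3
y_2 = S_2(0) = a_2 = -5
y_3 = S_3(0) = a_3 = 2
y_4 = S_3(2) = 3
t_q=13/2 is in segment 3 (τ=3/2); S_3(τ)=15179/4096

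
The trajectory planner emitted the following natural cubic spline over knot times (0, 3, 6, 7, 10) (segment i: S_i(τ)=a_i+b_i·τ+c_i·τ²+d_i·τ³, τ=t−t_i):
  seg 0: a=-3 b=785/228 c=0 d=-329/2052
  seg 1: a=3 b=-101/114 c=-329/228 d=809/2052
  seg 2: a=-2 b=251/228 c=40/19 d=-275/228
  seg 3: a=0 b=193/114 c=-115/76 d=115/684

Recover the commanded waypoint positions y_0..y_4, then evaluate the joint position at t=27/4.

y_0=-3 y_1=3 y_2=-2 y_3=0 y_4=-4
S(27/4) = -2427/4864

y_0 = S_0(0) = a_0 = -3
y_1 = S_1(0) = a_1 = 3
y_2 = S_2(0) = a_2 = -2
y_3 = S_3(0) = a_3 = 0
y_4 = S_3(3) = -4
t_q=27/4 is in segment 2 (τ=3/4); S_2(τ)=-2427/4864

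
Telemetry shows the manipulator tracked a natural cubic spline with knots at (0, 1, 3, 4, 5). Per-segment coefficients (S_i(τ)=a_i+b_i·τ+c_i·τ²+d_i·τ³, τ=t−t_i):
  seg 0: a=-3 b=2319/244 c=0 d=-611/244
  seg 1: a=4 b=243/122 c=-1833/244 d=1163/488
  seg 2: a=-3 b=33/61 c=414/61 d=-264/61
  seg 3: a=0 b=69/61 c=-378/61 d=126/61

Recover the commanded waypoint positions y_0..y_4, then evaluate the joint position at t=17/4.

y_0 = S_0(0) = a_0 = -3
y_1 = S_1(0) = a_1 = 4
y_2 = S_2(0) = a_2 = -3
y_3 = S_3(0) = a_3 = 0
y_4 = S_3(1) = -3
t_q=17/4 is in segment 3 (τ=1/4); S_3(τ)=-141/1952

y_0=-3 y_1=4 y_2=-3 y_3=0 y_4=-3
S(17/4) = -141/1952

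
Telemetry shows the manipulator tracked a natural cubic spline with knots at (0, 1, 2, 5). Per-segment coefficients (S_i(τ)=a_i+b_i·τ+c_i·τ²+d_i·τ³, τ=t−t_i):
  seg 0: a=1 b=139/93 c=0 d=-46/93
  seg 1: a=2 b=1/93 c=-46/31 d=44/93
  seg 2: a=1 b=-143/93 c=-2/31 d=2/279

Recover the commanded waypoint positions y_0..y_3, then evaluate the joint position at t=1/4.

y_0=1 y_1=2 y_2=1 y_3=-4
S(1/4) = 1355/992

y_0 = S_0(0) = a_0 = 1
y_1 = S_1(0) = a_1 = 2
y_2 = S_2(0) = a_2 = 1
y_3 = S_2(3) = -4
t_q=1/4 is in segment 0 (τ=1/4); S_0(τ)=1355/992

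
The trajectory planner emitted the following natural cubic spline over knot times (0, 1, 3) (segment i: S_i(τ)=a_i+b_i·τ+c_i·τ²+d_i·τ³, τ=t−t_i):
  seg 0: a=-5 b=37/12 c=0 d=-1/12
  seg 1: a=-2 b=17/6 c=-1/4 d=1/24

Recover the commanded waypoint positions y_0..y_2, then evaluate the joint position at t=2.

y_0=-5 y_1=-2 y_2=3
S(2) = 5/8

y_0 = S_0(0) = a_0 = -5
y_1 = S_1(0) = a_1 = -2
y_2 = S_1(2) = 3
t_q=2 is in segment 1 (τ=1); S_1(τ)=5/8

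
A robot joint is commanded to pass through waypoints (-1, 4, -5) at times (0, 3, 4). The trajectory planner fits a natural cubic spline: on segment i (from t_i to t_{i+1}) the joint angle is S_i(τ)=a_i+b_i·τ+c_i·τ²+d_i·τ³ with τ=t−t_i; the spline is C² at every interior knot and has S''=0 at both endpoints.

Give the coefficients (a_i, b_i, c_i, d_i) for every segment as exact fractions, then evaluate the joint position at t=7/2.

  seg 0: a=-1 b=17/3 c=0 d=-4/9
  seg 1: a=4 b=-19/3 c=-4 d=4/3
S(7/2) = 0

Δ: Δ0=5/3, Δ1=-9
row 1: diag=8, rhs=-64; c'=1/8, d'=-8
back: M1=-8
M: M0=0, M1=-8, M2=0
seg 0: a=-1, c=M0/2=0, d=(M1−M0)/(6·3)=-4/9, b=Δ0−h0·(2M0+M1)/6=17/3
seg 1: a=4, c=M1/2=-4, d=(M2−M1)/(6·1)=4/3, b=Δ1−h1·(2M1+M2)/6=-19/3
t_q=7/2 → seg 1, τ=1/2; S=4+-19/3·τ+-4·τ²+4/3·τ³=0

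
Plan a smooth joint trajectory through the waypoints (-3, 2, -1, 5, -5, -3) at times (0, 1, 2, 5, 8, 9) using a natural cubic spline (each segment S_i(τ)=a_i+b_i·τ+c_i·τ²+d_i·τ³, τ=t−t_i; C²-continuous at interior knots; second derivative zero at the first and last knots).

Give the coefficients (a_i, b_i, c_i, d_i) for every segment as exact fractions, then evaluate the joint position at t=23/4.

  seg 0: a=-3 b=17648/2409 c=0 d=-5603/2409
  seg 1: a=2 b=839/2409 c=-5603/803 d=8743/2409
  seg 2: a=-1 b=-6550/2409 c=3140/803 d=-16892/21681
  seg 3: a=5 b=-706/2409 c=-7472/2409 d=1372/1971
  seg 4: a=-5 b=-262/2409 c=2540/803 d=-2540/2409
S(23/4) = 42773/12848

Δ: Δ0=5, Δ1=-3, Δ2=2, Δ3=-10/3, Δ4=2
row 1: diag=4, rhs=-48; c'=1/4, d'=-12
row 2: denom=8−1·1/4=31/4; d'=(30−1·-12)/(31/4)=168/31
row 3: denom=12−3·12/31=336/31; d'=(-32−3·168/31)/(336/31)=-187/42
row 4: denom=8−3·31/112=803/112; d'=(32−3·-187/42)/(803/112)=5080/803
back: M4=5080/803
back: M3=-187/42−31/112·5080/803=-14944/2409
back: M2=168/31−12/31·-14944/2409=6280/803
back: M1=-12−1/4·6280/803=-11206/803
M: M0=0, M1=-11206/803, M2=6280/803, M3=-14944/2409, M4=5080/803, M5=0
seg 0: a=-3, c=M0/2=0, d=(M1−M0)/(6·1)=-5603/2409, b=Δ0−h0·(2M0+M1)/6=17648/2409
seg 1: a=2, c=M1/2=-5603/803, d=(M2−M1)/(6·1)=8743/2409, b=Δ1−h1·(2M1+M2)/6=839/2409
seg 2: a=-1, c=M2/2=3140/803, d=(M3−M2)/(6·3)=-16892/21681, b=Δ2−h2·(2M2+M3)/6=-6550/2409
seg 3: a=5, c=M3/2=-7472/2409, d=(M4−M3)/(6·3)=1372/1971, b=Δ3−h3·(2M3+M4)/6=-706/2409
seg 4: a=-5, c=M4/2=2540/803, d=(M5−M4)/(6·1)=-2540/2409, b=Δ4−h4·(2M4+M5)/6=-262/2409
t_q=23/4 → seg 3, τ=3/4; S=5+-706/2409·τ+-7472/2409·τ²+1372/1971·τ³=42773/12848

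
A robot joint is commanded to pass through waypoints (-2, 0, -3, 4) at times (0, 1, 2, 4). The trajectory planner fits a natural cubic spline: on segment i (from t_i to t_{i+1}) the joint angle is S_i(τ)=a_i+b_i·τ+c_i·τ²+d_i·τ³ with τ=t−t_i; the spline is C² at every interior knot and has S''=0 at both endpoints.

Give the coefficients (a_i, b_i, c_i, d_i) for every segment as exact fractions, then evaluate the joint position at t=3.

Δ: Δ0=2, Δ1=-3, Δ2=7/2
row 1: diag=4, rhs=-30; c'=1/4, d'=-15/2
row 2: denom=6−1·1/4=23/4; d'=(39−1·-15/2)/(23/4)=186/23
back: M2=186/23
back: M1=-15/2−1/4·186/23=-219/23
M: M0=0, M1=-219/23, M2=186/23, M3=0
seg 0: a=-2, c=M0/2=0, d=(M1−M0)/(6·1)=-73/46, b=Δ0−h0·(2M0+M1)/6=165/46
seg 1: a=0, c=M1/2=-219/46, d=(M2−M1)/(6·1)=135/46, b=Δ1−h1·(2M1+M2)/6=-27/23
seg 2: a=-3, c=M2/2=93/23, d=(M3−M2)/(6·2)=-31/46, b=Δ2−h2·(2M2+M3)/6=-87/46
t_q=3 → seg 2, τ=1; S=-3+-87/46·τ+93/23·τ²+-31/46·τ³=-35/23

  seg 0: a=-2 b=165/46 c=0 d=-73/46
  seg 1: a=0 b=-27/23 c=-219/46 d=135/46
  seg 2: a=-3 b=-87/46 c=93/23 d=-31/46
S(3) = -35/23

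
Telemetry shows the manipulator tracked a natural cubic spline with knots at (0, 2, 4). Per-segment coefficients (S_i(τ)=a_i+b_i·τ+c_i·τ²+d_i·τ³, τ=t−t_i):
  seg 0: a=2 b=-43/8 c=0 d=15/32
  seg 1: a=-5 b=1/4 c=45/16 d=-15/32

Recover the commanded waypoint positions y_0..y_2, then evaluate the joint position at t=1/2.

y_0 = S_0(0) = a_0 = 2
y_1 = S_1(0) = a_1 = -5
y_2 = S_1(2) = 3
t_q=1/2 is in segment 0 (τ=1/2); S_0(τ)=-161/256

y_0=2 y_1=-5 y_2=3
S(1/2) = -161/256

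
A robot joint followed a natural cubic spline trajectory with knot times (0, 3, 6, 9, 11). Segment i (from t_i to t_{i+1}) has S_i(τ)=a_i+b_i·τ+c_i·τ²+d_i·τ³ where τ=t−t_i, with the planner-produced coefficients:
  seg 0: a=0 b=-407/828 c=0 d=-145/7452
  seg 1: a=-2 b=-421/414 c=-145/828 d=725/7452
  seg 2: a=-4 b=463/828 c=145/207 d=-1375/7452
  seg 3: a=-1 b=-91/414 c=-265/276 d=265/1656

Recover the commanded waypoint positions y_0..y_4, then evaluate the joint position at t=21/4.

y_0 = S_0(0) = a_0 = 0
y_1 = S_1(0) = a_1 = -2
y_2 = S_2(0) = a_2 = -4
y_3 = S_3(0) = a_3 = -1
y_4 = S_3(2) = -4
t_q=21/4 is in segment 1 (τ=9/4); S_1(τ)=-1041/256

y_0=0 y_1=-2 y_2=-4 y_3=-1 y_4=-4
S(21/4) = -1041/256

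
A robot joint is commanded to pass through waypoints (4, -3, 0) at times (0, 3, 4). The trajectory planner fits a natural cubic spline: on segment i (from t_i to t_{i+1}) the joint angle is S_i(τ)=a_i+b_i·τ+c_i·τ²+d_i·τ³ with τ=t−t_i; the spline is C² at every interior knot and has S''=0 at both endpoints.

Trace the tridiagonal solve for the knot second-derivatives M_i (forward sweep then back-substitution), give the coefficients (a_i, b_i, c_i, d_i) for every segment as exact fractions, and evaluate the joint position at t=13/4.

Δ: Δ0=-7/3, Δ1=3
row 1: diag=8, rhs=32; c'=1/8, d'=4
back: M1=4
M: M0=0, M1=4, M2=0
seg 0: a=4, c=M0/2=0, d=(M1−M0)/(6·3)=2/9, b=Δ0−h0·(2M0+M1)/6=-13/3
seg 1: a=-3, c=M1/2=2, d=(M2−M1)/(6·1)=-2/3, b=Δ1−h1·(2M1+M2)/6=5/3
t_q=13/4 → seg 1, τ=1/4; S=-3+5/3·τ+2·τ²+-2/3·τ³=-79/32

  seg 0: a=4 b=-13/3 c=0 d=2/9
  seg 1: a=-3 b=5/3 c=2 d=-2/3
S(13/4) = -79/32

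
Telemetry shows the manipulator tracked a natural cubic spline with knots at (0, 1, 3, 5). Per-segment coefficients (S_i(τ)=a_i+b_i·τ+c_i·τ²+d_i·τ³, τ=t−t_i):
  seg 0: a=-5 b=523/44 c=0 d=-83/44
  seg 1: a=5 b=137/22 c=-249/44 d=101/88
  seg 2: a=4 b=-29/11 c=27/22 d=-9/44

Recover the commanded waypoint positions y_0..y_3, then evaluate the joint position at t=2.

y_0=-5 y_1=5 y_2=4 y_3=2
S(2) = 591/88

y_0 = S_0(0) = a_0 = -5
y_1 = S_1(0) = a_1 = 5
y_2 = S_2(0) = a_2 = 4
y_3 = S_2(2) = 2
t_q=2 is in segment 1 (τ=1); S_1(τ)=591/88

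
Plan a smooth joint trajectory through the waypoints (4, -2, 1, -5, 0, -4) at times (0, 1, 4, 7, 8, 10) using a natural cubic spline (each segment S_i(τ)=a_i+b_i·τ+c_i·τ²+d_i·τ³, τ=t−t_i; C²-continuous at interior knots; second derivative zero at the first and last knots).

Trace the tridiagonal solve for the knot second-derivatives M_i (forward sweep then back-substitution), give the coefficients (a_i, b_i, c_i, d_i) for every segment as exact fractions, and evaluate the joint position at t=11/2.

  seg 0: a=4 b=-8792/1219 c=0 d=1478/1219
  seg 1: a=-2 b=-4358/1219 c=4434/1219 d=-2575/3657
  seg 2: a=1 b=-929/1219 c=-3291/1219 d=2788/3657
  seg 3: a=-5 b=4417/1219 c=5073/1219 d=-3395/1219
  seg 4: a=0 b=4378/1219 c=-5112/1219 d=852/1219
S(11/2) = -17771/4876

Δ: Δ0=-6, Δ1=1, Δ2=-2, Δ3=5, Δ4=-2
row 1: diag=8, rhs=42; c'=3/8, d'=21/4
row 2: denom=12−3·3/8=87/8; d'=(-18−3·21/4)/(87/8)=-90/29
row 3: denom=8−3·8/29=208/29; d'=(42−3·-90/29)/(208/29)=93/13
row 4: denom=6−1·29/208=1219/208; d'=(-42−1·93/13)/(1219/208)=-10224/1219
back: M4=-10224/1219
back: M3=93/13−29/208·-10224/1219=10146/1219
back: M2=-90/29−8/29·10146/1219=-6582/1219
back: M1=21/4−3/8·-6582/1219=8868/1219
M: M0=0, M1=8868/1219, M2=-6582/1219, M3=10146/1219, M4=-10224/1219, M5=0
seg 0: a=4, c=M0/2=0, d=(M1−M0)/(6·1)=1478/1219, b=Δ0−h0·(2M0+M1)/6=-8792/1219
seg 1: a=-2, c=M1/2=4434/1219, d=(M2−M1)/(6·3)=-2575/3657, b=Δ1−h1·(2M1+M2)/6=-4358/1219
seg 2: a=1, c=M2/2=-3291/1219, d=(M3−M2)/(6·3)=2788/3657, b=Δ2−h2·(2M2+M3)/6=-929/1219
seg 3: a=-5, c=M3/2=5073/1219, d=(M4−M3)/(6·1)=-3395/1219, b=Δ3−h3·(2M3+M4)/6=4417/1219
seg 4: a=0, c=M4/2=-5112/1219, d=(M5−M4)/(6·2)=852/1219, b=Δ4−h4·(2M4+M5)/6=4378/1219
t_q=11/2 → seg 2, τ=3/2; S=1+-929/1219·τ+-3291/1219·τ²+2788/3657·τ³=-17771/4876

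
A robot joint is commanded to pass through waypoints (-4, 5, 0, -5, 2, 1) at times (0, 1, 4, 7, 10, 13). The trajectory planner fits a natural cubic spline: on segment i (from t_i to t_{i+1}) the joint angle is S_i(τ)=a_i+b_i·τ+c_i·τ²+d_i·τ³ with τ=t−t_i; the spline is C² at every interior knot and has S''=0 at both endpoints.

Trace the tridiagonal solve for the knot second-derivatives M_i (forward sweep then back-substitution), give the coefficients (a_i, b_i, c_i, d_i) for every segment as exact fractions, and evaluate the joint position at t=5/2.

Δ: Δ0=9, Δ1=-5/3, Δ2=-5/3, Δ3=7/3, Δ4=-1/3
row 1: diag=8, rhs=-64; c'=3/8, d'=-8
row 2: denom=12−3·3/8=87/8; d'=(0−3·-8)/(87/8)=64/29
row 3: denom=12−3·8/29=324/29; d'=(24−3·64/29)/(324/29)=14/9
row 4: denom=12−3·29/108=403/36; d'=(-16−3·14/9)/(403/36)=-24/13
back: M4=-24/13
back: M3=14/9−29/108·-24/13=80/39
back: M2=64/29−8/29·80/39=64/39
back: M1=-8−3/8·64/39=-112/13
M: M0=0, M1=-112/13, M2=64/39, M3=80/39, M4=-24/13, M5=0
seg 0: a=-4, c=M0/2=0, d=(M1−M0)/(6·1)=-56/39, b=Δ0−h0·(2M0+M1)/6=407/39
seg 1: a=5, c=M1/2=-56/13, d=(M2−M1)/(6·3)=200/351, b=Δ1−h1·(2M1+M2)/6=239/39
seg 2: a=0, c=M2/2=32/39, d=(M3−M2)/(6·3)=8/351, b=Δ2−h2·(2M2+M3)/6=-13/3
seg 3: a=-5, c=M3/2=40/39, d=(M4−M3)/(6·3)=-76/351, b=Δ3−h3·(2M3+M4)/6=47/39
seg 4: a=2, c=M4/2=-12/13, d=(M5−M4)/(6·3)=4/39, b=Δ4−h4·(2M4+M5)/6=59/39
t_q=5/2 → seg 1, τ=3/2; S=5+239/39·τ+-56/13·τ²+200/351·τ³=167/26

  seg 0: a=-4 b=407/39 c=0 d=-56/39
  seg 1: a=5 b=239/39 c=-56/13 d=200/351
  seg 2: a=0 b=-13/3 c=32/39 d=8/351
  seg 3: a=-5 b=47/39 c=40/39 d=-76/351
  seg 4: a=2 b=59/39 c=-12/13 d=4/39
S(5/2) = 167/26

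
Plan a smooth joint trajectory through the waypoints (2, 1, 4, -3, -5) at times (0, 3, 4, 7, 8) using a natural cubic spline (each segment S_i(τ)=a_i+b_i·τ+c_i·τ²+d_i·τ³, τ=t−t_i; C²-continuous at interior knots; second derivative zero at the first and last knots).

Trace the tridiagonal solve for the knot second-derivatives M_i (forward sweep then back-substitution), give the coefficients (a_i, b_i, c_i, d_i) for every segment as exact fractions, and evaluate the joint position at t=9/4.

  seg 0: a=2 b=-275/144 c=0 d=227/1296
  seg 1: a=1 b=203/72 c=227/144 d=-67/48
  seg 2: a=4 b=257/144 c=-47/18 d=535/1296
  seg 3: a=-3 b=-197/72 c=53/48 d=-53/144
S(9/4) = -309/1024

Δ: Δ0=-1/3, Δ1=3, Δ2=-7/3, Δ3=-2
row 1: diag=8, rhs=20; c'=1/8, d'=5/2
row 2: denom=8−1·1/8=63/8; d'=(-32−1·5/2)/(63/8)=-92/21
row 3: denom=8−3·8/21=48/7; d'=(2−3·-92/21)/(48/7)=53/24
back: M3=53/24
back: M2=-92/21−8/21·53/24=-47/9
back: M1=5/2−1/8·-47/9=227/72
M: M0=0, M1=227/72, M2=-47/9, M3=53/24, M4=0
seg 0: a=2, c=M0/2=0, d=(M1−M0)/(6·3)=227/1296, b=Δ0−h0·(2M0+M1)/6=-275/144
seg 1: a=1, c=M1/2=227/144, d=(M2−M1)/(6·1)=-67/48, b=Δ1−h1·(2M1+M2)/6=203/72
seg 2: a=4, c=M2/2=-47/18, d=(M3−M2)/(6·3)=535/1296, b=Δ2−h2·(2M2+M3)/6=257/144
seg 3: a=-3, c=M3/2=53/48, d=(M4−M3)/(6·1)=-53/144, b=Δ3−h3·(2M3+M4)/6=-197/72
t_q=9/4 → seg 0, τ=9/4; S=2+-275/144·τ+0·τ²+227/1296·τ³=-309/1024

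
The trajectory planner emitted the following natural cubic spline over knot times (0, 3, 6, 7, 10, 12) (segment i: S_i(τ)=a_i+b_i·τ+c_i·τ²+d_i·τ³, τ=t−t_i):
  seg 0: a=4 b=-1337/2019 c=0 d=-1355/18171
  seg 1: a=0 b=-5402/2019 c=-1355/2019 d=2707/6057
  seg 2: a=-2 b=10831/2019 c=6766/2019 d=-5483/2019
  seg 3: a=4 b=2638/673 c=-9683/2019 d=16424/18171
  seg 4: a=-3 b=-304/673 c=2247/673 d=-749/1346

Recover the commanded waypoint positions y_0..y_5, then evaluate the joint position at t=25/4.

y_0=4 y_1=0 y_2=-2 y_3=4 y_4=-3 y_5=5
S(25/4) = -21185/43072

y_0 = S_0(0) = a_0 = 4
y_1 = S_1(0) = a_1 = 0
y_2 = S_2(0) = a_2 = -2
y_3 = S_3(0) = a_3 = 4
y_4 = S_4(0) = a_4 = -3
y_5 = S_4(2) = 5
t_q=25/4 is in segment 2 (τ=1/4); S_2(τ)=-21185/43072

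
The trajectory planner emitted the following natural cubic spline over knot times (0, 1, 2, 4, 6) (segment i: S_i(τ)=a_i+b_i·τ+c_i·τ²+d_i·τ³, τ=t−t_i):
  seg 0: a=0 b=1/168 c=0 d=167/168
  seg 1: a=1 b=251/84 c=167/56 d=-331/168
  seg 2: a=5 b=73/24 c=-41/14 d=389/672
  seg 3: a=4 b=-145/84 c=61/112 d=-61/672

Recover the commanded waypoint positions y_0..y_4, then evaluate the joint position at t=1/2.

y_0=0 y_1=1 y_2=5 y_3=4 y_4=2
S(1/2) = 57/448

y_0 = S_0(0) = a_0 = 0
y_1 = S_1(0) = a_1 = 1
y_2 = S_2(0) = a_2 = 5
y_3 = S_3(0) = a_3 = 4
y_4 = S_3(2) = 2
t_q=1/2 is in segment 0 (τ=1/2); S_0(τ)=57/448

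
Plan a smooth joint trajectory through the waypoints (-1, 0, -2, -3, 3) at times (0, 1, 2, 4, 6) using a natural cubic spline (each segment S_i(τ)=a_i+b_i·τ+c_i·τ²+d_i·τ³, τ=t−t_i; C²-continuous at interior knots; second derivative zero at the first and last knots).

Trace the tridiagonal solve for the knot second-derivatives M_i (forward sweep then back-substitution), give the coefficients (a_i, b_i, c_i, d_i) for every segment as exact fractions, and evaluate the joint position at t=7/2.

Δ: Δ0=1, Δ1=-2, Δ2=-1/2, Δ3=3
row 1: diag=4, rhs=-18; c'=1/4, d'=-9/2
row 2: denom=6−1·1/4=23/4; d'=(9−1·-9/2)/(23/4)=54/23
row 3: denom=8−2·8/23=168/23; d'=(21−2·54/23)/(168/23)=125/56
back: M3=125/56
back: M2=54/23−8/23·125/56=11/7
back: M1=-9/2−1/4·11/7=-137/28
M: M0=0, M1=-137/28, M2=11/7, M3=125/56, M4=0
seg 0: a=-1, c=M0/2=0, d=(M1−M0)/(6·1)=-137/168, b=Δ0−h0·(2M0+M1)/6=305/168
seg 1: a=0, c=M1/2=-137/56, d=(M2−M1)/(6·1)=181/168, b=Δ1−h1·(2M1+M2)/6=-53/84
seg 2: a=-2, c=M2/2=11/14, d=(M3−M2)/(6·2)=37/672, b=Δ2−h2·(2M2+M3)/6=-55/24
seg 3: a=-3, c=M3/2=125/112, d=(M4−M3)/(6·2)=-125/672, b=Δ3−h3·(2M3+M4)/6=127/84
t_q=7/2 → seg 2, τ=3/2; S=-2+-55/24·τ+11/14·τ²+37/672·τ³=-6243/1792

  seg 0: a=-1 b=305/168 c=0 d=-137/168
  seg 1: a=0 b=-53/84 c=-137/56 d=181/168
  seg 2: a=-2 b=-55/24 c=11/14 d=37/672
  seg 3: a=-3 b=127/84 c=125/112 d=-125/672
S(7/2) = -6243/1792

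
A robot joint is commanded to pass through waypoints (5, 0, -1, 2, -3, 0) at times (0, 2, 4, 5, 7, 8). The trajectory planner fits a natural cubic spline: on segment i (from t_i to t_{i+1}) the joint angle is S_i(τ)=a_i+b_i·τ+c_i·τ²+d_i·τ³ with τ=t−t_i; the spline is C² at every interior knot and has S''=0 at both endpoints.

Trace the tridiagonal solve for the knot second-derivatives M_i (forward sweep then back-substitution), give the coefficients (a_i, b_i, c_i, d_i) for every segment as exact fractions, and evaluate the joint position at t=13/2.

Δ: Δ0=-5/2, Δ1=-1/2, Δ2=3, Δ3=-5/2, Δ4=3
row 1: diag=8, rhs=12; c'=1/4, d'=3/2
row 2: denom=6−2·1/4=11/2; d'=(21−2·3/2)/(11/2)=36/11
row 3: denom=6−1·2/11=64/11; d'=(-33−1·36/11)/(64/11)=-399/64
row 4: denom=6−2·11/32=85/16; d'=(33−2·-399/64)/(85/16)=291/34
back: M4=291/34
back: M3=-399/64−11/32·291/34=-156/17
back: M2=36/11−2/11·-156/17=84/17
back: M1=3/2−1/4·84/17=9/34
M: M0=0, M1=9/34, M2=84/17, M3=-156/17, M4=291/34, M5=0
seg 0: a=5, c=M0/2=0, d=(M1−M0)/(6·2)=3/136, b=Δ0−h0·(2M0+M1)/6=-44/17
seg 1: a=0, c=M1/2=9/68, d=(M2−M1)/(6·2)=53/136, b=Δ1−h1·(2M1+M2)/6=-79/34
seg 2: a=-1, c=M2/2=42/17, d=(M3−M2)/(6·1)=-40/17, b=Δ2−h2·(2M2+M3)/6=49/17
seg 3: a=2, c=M3/2=-78/17, d=(M4−M3)/(6·2)=201/136, b=Δ3−h3·(2M3+M4)/6=13/17
seg 4: a=-3, c=M4/2=291/68, d=(M5−M4)/(6·1)=-97/68, b=Δ4−h4·(2M4+M5)/6=5/34
t_q=13/2 → seg 3, τ=3/2; S=2+13/17·τ+-78/17·τ²+201/136·τ³=-2381/1088

  seg 0: a=5 b=-44/17 c=0 d=3/136
  seg 1: a=0 b=-79/34 c=9/68 d=53/136
  seg 2: a=-1 b=49/17 c=42/17 d=-40/17
  seg 3: a=2 b=13/17 c=-78/17 d=201/136
  seg 4: a=-3 b=5/34 c=291/68 d=-97/68
S(13/2) = -2381/1088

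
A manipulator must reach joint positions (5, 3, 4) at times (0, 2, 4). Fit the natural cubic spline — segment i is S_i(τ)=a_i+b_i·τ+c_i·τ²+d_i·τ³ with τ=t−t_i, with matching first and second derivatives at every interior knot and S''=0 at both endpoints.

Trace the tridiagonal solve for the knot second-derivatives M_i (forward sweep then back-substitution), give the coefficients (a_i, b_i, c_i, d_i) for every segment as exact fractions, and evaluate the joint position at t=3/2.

  seg 0: a=5 b=-11/8 c=0 d=3/32
  seg 1: a=3 b=-1/4 c=9/16 d=-3/32
S(3/2) = 833/256

Δ: Δ0=-1, Δ1=1/2
row 1: diag=8, rhs=9; c'=1/4, d'=9/8
back: M1=9/8
M: M0=0, M1=9/8, M2=0
seg 0: a=5, c=M0/2=0, d=(M1−M0)/(6·2)=3/32, b=Δ0−h0·(2M0+M1)/6=-11/8
seg 1: a=3, c=M1/2=9/16, d=(M2−M1)/(6·2)=-3/32, b=Δ1−h1·(2M1+M2)/6=-1/4
t_q=3/2 → seg 0, τ=3/2; S=5+-11/8·τ+0·τ²+3/32·τ³=833/256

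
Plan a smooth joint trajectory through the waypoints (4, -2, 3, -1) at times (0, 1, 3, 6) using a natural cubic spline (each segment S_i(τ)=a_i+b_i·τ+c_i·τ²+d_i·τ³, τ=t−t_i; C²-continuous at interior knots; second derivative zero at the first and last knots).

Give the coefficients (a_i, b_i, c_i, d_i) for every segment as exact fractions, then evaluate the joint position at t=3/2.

Δ: Δ0=-6, Δ1=5/2, Δ2=-4/3
row 1: diag=6, rhs=51; c'=1/3, d'=17/2
row 2: denom=10−2·1/3=28/3; d'=(-23−2·17/2)/(28/3)=-30/7
back: M2=-30/7
back: M1=17/2−1/3·-30/7=139/14
M: M0=0, M1=139/14, M2=-30/7, M3=0
seg 0: a=4, c=M0/2=0, d=(M1−M0)/(6·1)=139/84, b=Δ0−h0·(2M0+M1)/6=-643/84
seg 1: a=-2, c=M1/2=139/28, d=(M2−M1)/(6·2)=-199/168, b=Δ1−h1·(2M1+M2)/6=-113/42
seg 2: a=3, c=M2/2=-15/7, d=(M3−M2)/(6·3)=5/21, b=Δ2−h2·(2M2+M3)/6=62/21
t_q=3/2 → seg 1, τ=1/2; S=-2+-113/42·τ+139/28·τ²+-199/168·τ³=-1009/448

  seg 0: a=4 b=-643/84 c=0 d=139/84
  seg 1: a=-2 b=-113/42 c=139/28 d=-199/168
  seg 2: a=3 b=62/21 c=-15/7 d=5/21
S(3/2) = -1009/448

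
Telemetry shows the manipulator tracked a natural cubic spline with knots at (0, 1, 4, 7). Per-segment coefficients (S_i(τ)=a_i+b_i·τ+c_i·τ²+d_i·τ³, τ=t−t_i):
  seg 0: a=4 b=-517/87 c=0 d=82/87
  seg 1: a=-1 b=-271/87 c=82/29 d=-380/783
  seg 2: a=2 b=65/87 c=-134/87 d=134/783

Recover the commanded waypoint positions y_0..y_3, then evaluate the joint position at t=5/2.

y_0=4 y_1=-1 y_2=2 y_3=-5
S(5/2) = -55/58

y_0 = S_0(0) = a_0 = 4
y_1 = S_1(0) = a_1 = -1
y_2 = S_2(0) = a_2 = 2
y_3 = S_2(3) = -5
t_q=5/2 is in segment 1 (τ=3/2); S_1(τ)=-55/58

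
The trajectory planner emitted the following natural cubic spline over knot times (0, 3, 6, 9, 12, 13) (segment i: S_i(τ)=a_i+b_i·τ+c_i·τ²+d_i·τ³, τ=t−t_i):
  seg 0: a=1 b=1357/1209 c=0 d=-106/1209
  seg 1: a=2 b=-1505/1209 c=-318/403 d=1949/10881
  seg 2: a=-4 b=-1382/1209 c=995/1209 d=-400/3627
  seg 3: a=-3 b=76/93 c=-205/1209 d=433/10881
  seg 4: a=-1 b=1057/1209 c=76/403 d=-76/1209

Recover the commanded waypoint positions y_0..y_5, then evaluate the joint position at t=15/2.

y_0 = S_0(0) = a_0 = 1
y_1 = S_1(0) = a_1 = 2
y_2 = S_2(0) = a_2 = -4
y_3 = S_3(0) = a_3 = -3
y_4 = S_4(0) = a_4 = -1
y_5 = S_4(1) = 0
t_q=15/2 is in segment 2 (τ=3/2); S_2(τ)=-6827/1612

y_0=1 y_1=2 y_2=-4 y_3=-3 y_4=-1 y_5=0
S(15/2) = -6827/1612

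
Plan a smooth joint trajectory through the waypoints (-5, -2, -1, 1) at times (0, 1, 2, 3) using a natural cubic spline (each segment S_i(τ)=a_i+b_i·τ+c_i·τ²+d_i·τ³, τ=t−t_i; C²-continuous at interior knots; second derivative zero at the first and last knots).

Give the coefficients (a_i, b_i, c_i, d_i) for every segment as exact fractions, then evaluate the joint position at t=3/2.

Δ: Δ0=3, Δ1=1, Δ2=2
row 1: diag=4, rhs=-12; c'=1/4, d'=-3
row 2: denom=4−1·1/4=15/4; d'=(6−1·-3)/(15/4)=12/5
back: M2=12/5
back: M1=-3−1/4·12/5=-18/5
M: M0=0, M1=-18/5, M2=12/5, M3=0
seg 0: a=-5, c=M0/2=0, d=(M1−M0)/(6·1)=-3/5, b=Δ0−h0·(2M0+M1)/6=18/5
seg 1: a=-2, c=M1/2=-9/5, d=(M2−M1)/(6·1)=1, b=Δ1−h1·(2M1+M2)/6=9/5
seg 2: a=-1, c=M2/2=6/5, d=(M3−M2)/(6·1)=-2/5, b=Δ2−h2·(2M2+M3)/6=6/5
t_q=3/2 → seg 1, τ=1/2; S=-2+9/5·τ+-9/5·τ²+1·τ³=-57/40

  seg 0: a=-5 b=18/5 c=0 d=-3/5
  seg 1: a=-2 b=9/5 c=-9/5 d=1
  seg 2: a=-1 b=6/5 c=6/5 d=-2/5
S(3/2) = -57/40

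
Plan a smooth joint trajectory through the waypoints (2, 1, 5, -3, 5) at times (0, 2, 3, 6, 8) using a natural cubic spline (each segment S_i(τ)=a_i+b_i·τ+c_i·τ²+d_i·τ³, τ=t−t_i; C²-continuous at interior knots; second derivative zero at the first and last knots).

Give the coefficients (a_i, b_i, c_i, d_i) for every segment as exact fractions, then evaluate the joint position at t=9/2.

  seg 0: a=2 b=-3061/1248 c=0 d=2437/4992
  seg 1: a=1 b=2125/624 c=2437/832 d=-5827/2496
  seg 2: a=5 b=5641/2496 c=-1695/416 d=467/576
  seg 3: a=-3 b=-185/624 c=2681/832 d=-2681/4992
S(9/2) = 13037/6656

Δ: Δ0=-1/2, Δ1=4, Δ2=-8/3, Δ3=4
row 1: diag=6, rhs=27; c'=1/6, d'=9/2
row 2: denom=8−1·1/6=47/6; d'=(-40−1·9/2)/(47/6)=-267/47
row 3: denom=10−3·18/47=416/47; d'=(40−3·-267/47)/(416/47)=2681/416
back: M3=2681/416
back: M2=-267/47−18/47·2681/416=-1695/208
back: M1=9/2−1/6·-1695/208=2437/416
M: M0=0, M1=2437/416, M2=-1695/208, M3=2681/416, M4=0
seg 0: a=2, c=M0/2=0, d=(M1−M0)/(6·2)=2437/4992, b=Δ0−h0·(2M0+M1)/6=-3061/1248
seg 1: a=1, c=M1/2=2437/832, d=(M2−M1)/(6·1)=-5827/2496, b=Δ1−h1·(2M1+M2)/6=2125/624
seg 2: a=5, c=M2/2=-1695/416, d=(M3−M2)/(6·3)=467/576, b=Δ2−h2·(2M2+M3)/6=5641/2496
seg 3: a=-3, c=M3/2=2681/832, d=(M4−M3)/(6·2)=-2681/4992, b=Δ3−h3·(2M3+M4)/6=-185/624
t_q=9/2 → seg 2, τ=3/2; S=5+5641/2496·τ+-1695/416·τ²+467/576·τ³=13037/6656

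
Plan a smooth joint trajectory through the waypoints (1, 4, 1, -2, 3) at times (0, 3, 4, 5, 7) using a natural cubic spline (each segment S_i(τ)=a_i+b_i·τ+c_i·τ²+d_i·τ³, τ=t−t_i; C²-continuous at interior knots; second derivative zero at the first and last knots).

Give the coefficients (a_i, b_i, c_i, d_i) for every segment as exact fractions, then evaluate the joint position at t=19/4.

Δ: Δ0=1, Δ1=-3, Δ2=-3, Δ3=5/2
row 1: diag=8, rhs=-24; c'=1/8, d'=-3
row 2: denom=4−1·1/8=31/8; d'=(0−1·-3)/(31/8)=24/31
row 3: denom=6−1·8/31=178/31; d'=(33−1·24/31)/(178/31)=999/178
back: M3=999/178
back: M2=24/31−8/31·999/178=-60/89
back: M1=-3−1/8·-60/89=-519/178
M: M0=0, M1=-519/178, M2=-60/89, M3=999/178, M4=0
seg 0: a=1, c=M0/2=0, d=(M1−M0)/(6·3)=-173/1068, b=Δ0−h0·(2M0+M1)/6=875/356
seg 1: a=4, c=M1/2=-519/356, d=(M2−M1)/(6·1)=133/356, b=Δ1−h1·(2M1+M2)/6=-341/178
seg 2: a=1, c=M2/2=-30/89, d=(M3−M2)/(6·1)=373/356, b=Δ2−h2·(2M2+M3)/6=-1321/356
seg 3: a=-2, c=M3/2=999/356, d=(M4−M3)/(6·2)=-333/712, b=Δ3−h3·(2M3+M4)/6=-221/178
t_q=19/4 → seg 2, τ=3/4; S=1+-1321/356·τ+-30/89·τ²+373/356·τ³=-34873/22784

  seg 0: a=1 b=875/356 c=0 d=-173/1068
  seg 1: a=4 b=-341/178 c=-519/356 d=133/356
  seg 2: a=1 b=-1321/356 c=-30/89 d=373/356
  seg 3: a=-2 b=-221/178 c=999/356 d=-333/712
S(19/4) = -34873/22784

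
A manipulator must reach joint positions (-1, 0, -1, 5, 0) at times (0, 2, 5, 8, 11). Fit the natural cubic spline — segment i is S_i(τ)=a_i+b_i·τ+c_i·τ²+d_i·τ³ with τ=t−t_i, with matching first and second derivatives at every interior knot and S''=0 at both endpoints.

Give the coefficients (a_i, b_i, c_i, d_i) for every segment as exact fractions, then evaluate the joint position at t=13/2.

  seg 0: a=-1 b=20/23 c=0 d=-17/184
  seg 1: a=0 b=-11/46 c=-51/92 d=433/2484
  seg 2: a=-1 b=105/92 c=70/69 d=-67/276
  seg 3: a=5 b=31/46 c=-323/276 d=323/2484
S(13/2) = 1601/736

Δ: Δ0=1/2, Δ1=-1/3, Δ2=2, Δ3=-5/3
row 1: diag=10, rhs=-5; c'=3/10, d'=-1/2
row 2: denom=12−3·3/10=111/10; d'=(14−3·-1/2)/(111/10)=155/111
row 3: denom=12−3·10/37=414/37; d'=(-22−3·155/111)/(414/37)=-323/138
back: M3=-323/138
back: M2=155/111−10/37·-323/138=140/69
back: M1=-1/2−3/10·140/69=-51/46
M: M0=0, M1=-51/46, M2=140/69, M3=-323/138, M4=0
seg 0: a=-1, c=M0/2=0, d=(M1−M0)/(6·2)=-17/184, b=Δ0−h0·(2M0+M1)/6=20/23
seg 1: a=0, c=M1/2=-51/92, d=(M2−M1)/(6·3)=433/2484, b=Δ1−h1·(2M1+M2)/6=-11/46
seg 2: a=-1, c=M2/2=70/69, d=(M3−M2)/(6·3)=-67/276, b=Δ2−h2·(2M2+M3)/6=105/92
seg 3: a=5, c=M3/2=-323/276, d=(M4−M3)/(6·3)=323/2484, b=Δ3−h3·(2M3+M4)/6=31/46
t_q=13/2 → seg 2, τ=3/2; S=-1+105/92·τ+70/69·τ²+-67/276·τ³=1601/736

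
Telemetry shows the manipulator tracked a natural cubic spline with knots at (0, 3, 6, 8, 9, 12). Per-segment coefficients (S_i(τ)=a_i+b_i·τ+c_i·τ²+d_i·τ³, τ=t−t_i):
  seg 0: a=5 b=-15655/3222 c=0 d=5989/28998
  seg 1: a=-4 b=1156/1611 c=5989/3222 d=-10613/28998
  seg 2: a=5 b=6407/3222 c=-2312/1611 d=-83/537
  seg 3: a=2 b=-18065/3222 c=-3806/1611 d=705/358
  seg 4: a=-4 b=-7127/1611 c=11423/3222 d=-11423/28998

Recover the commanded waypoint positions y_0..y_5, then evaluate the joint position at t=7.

y_0=5 y_1=-4 y_2=5 y_3=2 y_4=-4 y_5=4
S(7) = 17395/3222

y_0 = S_0(0) = a_0 = 5
y_1 = S_1(0) = a_1 = -4
y_2 = S_2(0) = a_2 = 5
y_3 = S_3(0) = a_3 = 2
y_4 = S_4(0) = a_4 = -4
y_5 = S_4(3) = 4
t_q=7 is in segment 2 (τ=1); S_2(τ)=17395/3222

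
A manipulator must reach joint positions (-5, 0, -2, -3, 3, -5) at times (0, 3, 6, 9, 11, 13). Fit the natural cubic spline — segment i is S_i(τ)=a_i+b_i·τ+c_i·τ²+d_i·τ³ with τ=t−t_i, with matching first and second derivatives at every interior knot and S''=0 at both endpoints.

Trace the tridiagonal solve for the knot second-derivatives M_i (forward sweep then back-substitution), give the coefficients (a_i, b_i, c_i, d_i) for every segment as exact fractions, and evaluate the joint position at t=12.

  seg 0: a=-5 b=3445/1566 c=0 d=-835/14094
  seg 1: a=0 b=470/783 c=-835/1566 d=521/14094
  seg 2: a=-2 b=-2507/1566 c=-157/783 d=2927/14094
  seg 3: a=-3 b=2195/783 c=871/522 d=-2459/3132
  seg 4: a=3 b=44/783 c=-794/261 d=397/783
S(12) = 136/261

Δ: Δ0=5/3, Δ1=-2/3, Δ2=-1/3, Δ3=3, Δ4=-4
row 1: diag=12, rhs=-14; c'=1/4, d'=-7/6
row 2: denom=12−3·1/4=45/4; d'=(2−3·-7/6)/(45/4)=22/45
row 3: denom=10−3·4/15=46/5; d'=(20−3·22/45)/(46/5)=139/69
row 4: denom=8−2·5/23=174/23; d'=(-42−2·139/69)/(174/23)=-1588/261
back: M4=-1588/261
back: M3=139/69−5/23·-1588/261=871/261
back: M2=22/45−4/15·871/261=-314/783
back: M1=-7/6−1/4·-314/783=-835/783
M: M0=0, M1=-835/783, M2=-314/783, M3=871/261, M4=-1588/261, M5=0
seg 0: a=-5, c=M0/2=0, d=(M1−M0)/(6·3)=-835/14094, b=Δ0−h0·(2M0+M1)/6=3445/1566
seg 1: a=0, c=M1/2=-835/1566, d=(M2−M1)/(6·3)=521/14094, b=Δ1−h1·(2M1+M2)/6=470/783
seg 2: a=-2, c=M2/2=-157/783, d=(M3−M2)/(6·3)=2927/14094, b=Δ2−h2·(2M2+M3)/6=-2507/1566
seg 3: a=-3, c=M3/2=871/522, d=(M4−M3)/(6·2)=-2459/3132, b=Δ3−h3·(2M3+M4)/6=2195/783
seg 4: a=3, c=M4/2=-794/261, d=(M5−M4)/(6·2)=397/783, b=Δ4−h4·(2M4+M5)/6=44/783
t_q=12 → seg 4, τ=1; S=3+44/783·τ+-794/261·τ²+397/783·τ³=136/261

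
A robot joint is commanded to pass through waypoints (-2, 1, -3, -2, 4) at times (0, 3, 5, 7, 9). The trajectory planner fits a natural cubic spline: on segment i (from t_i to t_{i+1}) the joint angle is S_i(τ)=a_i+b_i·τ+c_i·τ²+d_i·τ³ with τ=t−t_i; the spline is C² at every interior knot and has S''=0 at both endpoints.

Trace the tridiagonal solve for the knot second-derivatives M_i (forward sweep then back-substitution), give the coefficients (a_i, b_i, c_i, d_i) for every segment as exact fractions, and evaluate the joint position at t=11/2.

Δ: Δ0=1, Δ1=-2, Δ2=1/2, Δ3=3
row 1: diag=10, rhs=-18; c'=1/5, d'=-9/5
row 2: denom=8−2·1/5=38/5; d'=(15−2·-9/5)/(38/5)=93/38
row 3: denom=8−2·5/19=142/19; d'=(15−2·93/38)/(142/19)=96/71
back: M3=96/71
back: M2=93/38−5/19·96/71=297/142
back: M1=-9/5−1/5·297/142=-315/142
M: M0=0, M1=-315/142, M2=297/142, M3=96/71, M4=0
seg 0: a=-2, c=M0/2=0, d=(M1−M0)/(6·3)=-35/284, b=Δ0−h0·(2M0+M1)/6=599/284
seg 1: a=1, c=M1/2=-315/284, d=(M2−M1)/(6·2)=51/142, b=Δ1−h1·(2M1+M2)/6=-173/142
seg 2: a=-3, c=M2/2=297/284, d=(M3−M2)/(6·2)=-35/568, b=Δ2−h2·(2M2+M3)/6=-191/142
seg 3: a=-2, c=M3/2=48/71, d=(M4−M3)/(6·2)=-8/71, b=Δ3−h3·(2M3+M4)/6=149/71
t_q=11/2 → seg 2, τ=1/2; S=-3+-191/142·τ+297/284·τ²+-35/568·τ³=-15535/4544

  seg 0: a=-2 b=599/284 c=0 d=-35/284
  seg 1: a=1 b=-173/142 c=-315/284 d=51/142
  seg 2: a=-3 b=-191/142 c=297/284 d=-35/568
  seg 3: a=-2 b=149/71 c=48/71 d=-8/71
S(11/2) = -15535/4544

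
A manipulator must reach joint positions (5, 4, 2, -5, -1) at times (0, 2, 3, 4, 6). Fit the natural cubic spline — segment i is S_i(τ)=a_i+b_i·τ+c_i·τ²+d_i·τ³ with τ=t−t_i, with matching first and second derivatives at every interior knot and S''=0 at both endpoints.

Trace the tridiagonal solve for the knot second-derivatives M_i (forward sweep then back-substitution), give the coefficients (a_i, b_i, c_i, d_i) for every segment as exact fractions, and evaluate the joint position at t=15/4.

  seg 0: a=5 b=-25/44 c=0 d=3/176
  seg 1: a=4 b=-4/11 c=9/88 d=-153/88
  seg 2: a=2 b=-43/8 c=-225/44 d=307/88
  seg 3: a=-5 b=-113/22 c=471/88 d=-157/176
S(15/4) = -19351/5632

Δ: Δ0=-1/2, Δ1=-2, Δ2=-7, Δ3=2
row 1: diag=6, rhs=-9; c'=1/6, d'=-3/2
row 2: denom=4−1·1/6=23/6; d'=(-30−1·-3/2)/(23/6)=-171/23
row 3: denom=6−1·6/23=132/23; d'=(54−1·-171/23)/(132/23)=471/44
back: M3=471/44
back: M2=-171/23−6/23·471/44=-225/22
back: M1=-3/2−1/6·-225/22=9/44
M: M0=0, M1=9/44, M2=-225/22, M3=471/44, M4=0
seg 0: a=5, c=M0/2=0, d=(M1−M0)/(6·2)=3/176, b=Δ0−h0·(2M0+M1)/6=-25/44
seg 1: a=4, c=M1/2=9/88, d=(M2−M1)/(6·1)=-153/88, b=Δ1−h1·(2M1+M2)/6=-4/11
seg 2: a=2, c=M2/2=-225/44, d=(M3−M2)/(6·1)=307/88, b=Δ2−h2·(2M2+M3)/6=-43/8
seg 3: a=-5, c=M3/2=471/88, d=(M4−M3)/(6·2)=-157/176, b=Δ3−h3·(2M3+M4)/6=-113/22
t_q=15/4 → seg 2, τ=3/4; S=2+-43/8·τ+-225/44·τ²+307/88·τ³=-19351/5632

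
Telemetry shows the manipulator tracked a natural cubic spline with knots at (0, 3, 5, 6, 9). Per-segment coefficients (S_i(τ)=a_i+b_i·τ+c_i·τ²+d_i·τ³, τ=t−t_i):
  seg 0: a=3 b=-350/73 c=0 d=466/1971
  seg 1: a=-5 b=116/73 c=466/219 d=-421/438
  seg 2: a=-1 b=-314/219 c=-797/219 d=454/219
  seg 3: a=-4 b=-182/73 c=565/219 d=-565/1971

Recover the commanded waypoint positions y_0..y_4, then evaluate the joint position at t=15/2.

y_0=3 y_1=-5 y_2=-1 y_3=-4 y_4=4
S(15/2) = -1695/584

y_0 = S_0(0) = a_0 = 3
y_1 = S_1(0) = a_1 = -5
y_2 = S_2(0) = a_2 = -1
y_3 = S_3(0) = a_3 = -4
y_4 = S_3(3) = 4
t_q=15/2 is in segment 3 (τ=3/2); S_3(τ)=-1695/584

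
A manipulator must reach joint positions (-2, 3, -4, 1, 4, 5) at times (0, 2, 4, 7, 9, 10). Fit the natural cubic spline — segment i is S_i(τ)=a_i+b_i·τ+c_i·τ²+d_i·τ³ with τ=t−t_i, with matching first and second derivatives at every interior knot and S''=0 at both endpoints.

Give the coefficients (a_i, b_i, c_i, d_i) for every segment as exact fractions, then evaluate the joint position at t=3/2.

  seg 0: a=-2 b=3148/717 c=0 d=-2711/5736
  seg 1: a=3 b=-1837/1434 c=-2711/956 d=4951/5736
  seg 2: a=-4 b=-1625/717 c=560/239 d=-740/2151
  seg 3: a=1 b=1795/717 c=-180/239 d=721/5736
  seg 4: a=4 b=1433/1434 c=1/956 d=-1/2868
S(3/2) = 45745/15296

Δ: Δ0=5/2, Δ1=-7/2, Δ2=5/3, Δ3=3/2, Δ4=1
row 1: diag=8, rhs=-36; c'=1/4, d'=-9/2
row 2: denom=10−2·1/4=19/2; d'=(31−2·-9/2)/(19/2)=80/19
row 3: denom=10−3·6/19=172/19; d'=(-1−3·80/19)/(172/19)=-259/172
row 4: denom=6−2·19/86=239/43; d'=(-3−2·-259/172)/(239/43)=1/478
back: M4=1/478
back: M3=-259/172−19/86·1/478=-360/239
back: M2=80/19−6/19·-360/239=1120/239
back: M1=-9/2−1/4·1120/239=-2711/478
M: M0=0, M1=-2711/478, M2=1120/239, M3=-360/239, M4=1/478, M5=0
seg 0: a=-2, c=M0/2=0, d=(M1−M0)/(6·2)=-2711/5736, b=Δ0−h0·(2M0+M1)/6=3148/717
seg 1: a=3, c=M1/2=-2711/956, d=(M2−M1)/(6·2)=4951/5736, b=Δ1−h1·(2M1+M2)/6=-1837/1434
seg 2: a=-4, c=M2/2=560/239, d=(M3−M2)/(6·3)=-740/2151, b=Δ2−h2·(2M2+M3)/6=-1625/717
seg 3: a=1, c=M3/2=-180/239, d=(M4−M3)/(6·2)=721/5736, b=Δ3−h3·(2M3+M4)/6=1795/717
seg 4: a=4, c=M4/2=1/956, d=(M5−M4)/(6·1)=-1/2868, b=Δ4−h4·(2M4+M5)/6=1433/1434
t_q=3/2 → seg 0, τ=3/2; S=-2+3148/717·τ+0·τ²+-2711/5736·τ³=45745/15296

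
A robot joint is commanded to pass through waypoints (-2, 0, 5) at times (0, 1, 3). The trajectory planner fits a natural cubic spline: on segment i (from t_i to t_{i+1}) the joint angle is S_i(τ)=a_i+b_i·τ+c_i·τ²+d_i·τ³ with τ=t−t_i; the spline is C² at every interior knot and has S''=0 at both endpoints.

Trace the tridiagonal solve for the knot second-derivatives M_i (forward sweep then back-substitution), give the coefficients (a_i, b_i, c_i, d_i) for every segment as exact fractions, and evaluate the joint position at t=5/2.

  seg 0: a=-2 b=23/12 c=0 d=1/12
  seg 1: a=0 b=13/6 c=1/4 d=-1/24
S(5/2) = 235/64

Δ: Δ0=2, Δ1=5/2
row 1: diag=6, rhs=3; c'=1/3, d'=1/2
back: M1=1/2
M: M0=0, M1=1/2, M2=0
seg 0: a=-2, c=M0/2=0, d=(M1−M0)/(6·1)=1/12, b=Δ0−h0·(2M0+M1)/6=23/12
seg 1: a=0, c=M1/2=1/4, d=(M2−M1)/(6·2)=-1/24, b=Δ1−h1·(2M1+M2)/6=13/6
t_q=5/2 → seg 1, τ=3/2; S=0+13/6·τ+1/4·τ²+-1/24·τ³=235/64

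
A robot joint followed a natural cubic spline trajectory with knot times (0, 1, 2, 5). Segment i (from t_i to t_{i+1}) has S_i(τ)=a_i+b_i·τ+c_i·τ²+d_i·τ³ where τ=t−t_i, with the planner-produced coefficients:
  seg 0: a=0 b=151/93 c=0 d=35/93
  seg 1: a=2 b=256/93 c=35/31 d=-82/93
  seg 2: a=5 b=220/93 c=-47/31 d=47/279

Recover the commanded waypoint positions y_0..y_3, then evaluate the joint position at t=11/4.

y_0=0 y_1=2 y_2=5 y_3=3
S(11/4) = 11889/1984

y_0 = S_0(0) = a_0 = 0
y_1 = S_1(0) = a_1 = 2
y_2 = S_2(0) = a_2 = 5
y_3 = S_2(3) = 3
t_q=11/4 is in segment 2 (τ=3/4); S_2(τ)=11889/1984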